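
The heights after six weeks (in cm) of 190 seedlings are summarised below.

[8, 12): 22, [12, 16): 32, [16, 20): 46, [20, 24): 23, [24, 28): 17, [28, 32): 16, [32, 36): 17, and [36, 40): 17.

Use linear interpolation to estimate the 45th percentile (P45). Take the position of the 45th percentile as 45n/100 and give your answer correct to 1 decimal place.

18.7

Cumulative frequencies: 22, 54, 100, 123, 140, 156, 173, 190
n = 190; position = 45n/100 = 85.5.
This falls in the class [16, 20): L = 16, F = 54, f = 46, h = 4.
45th percentile ≈ 16 + ((85.5 − 54) / 46) × 4 = 18.7391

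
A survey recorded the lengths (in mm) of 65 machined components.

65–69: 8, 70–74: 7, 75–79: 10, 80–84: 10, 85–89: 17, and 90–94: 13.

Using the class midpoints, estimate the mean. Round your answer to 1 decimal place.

81.6

Midpoints: 67, 72, 77, 82, 87, 92
Σfm = 8×67 + 7×72 + 10×77 + 10×82 + 17×87 + 13×92 = 5305
n = Σf = 65
Mean = 5305 / 65 = 81.6154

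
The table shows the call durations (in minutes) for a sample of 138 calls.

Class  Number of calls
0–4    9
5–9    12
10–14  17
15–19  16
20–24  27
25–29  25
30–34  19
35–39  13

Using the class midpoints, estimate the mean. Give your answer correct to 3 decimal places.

21.275

Midpoints: 2, 7, 12, 17, 22, 27, 32, 37
Σfm = 9×2 + 12×7 + 17×12 + 16×17 + 27×22 + 25×27 + 19×32 + 13×37 = 2936
n = Σf = 138
Mean = 2936 / 138 = 21.2754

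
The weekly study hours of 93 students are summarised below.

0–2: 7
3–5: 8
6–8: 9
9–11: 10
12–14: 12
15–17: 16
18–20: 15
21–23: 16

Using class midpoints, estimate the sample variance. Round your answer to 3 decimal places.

Midpoints: 1, 4, 7, 10, 13, 16, 19, 22
n = 93, Σfm = 1251, mean = 13.4516
Σfm² = 20859
Σf(m − x̄)² = Σfm² − (Σfm)²/n = 20859 − 1251²/93 = 4031.0323
Sample variance = 4031.0323 / 92 = 43.8156

43.816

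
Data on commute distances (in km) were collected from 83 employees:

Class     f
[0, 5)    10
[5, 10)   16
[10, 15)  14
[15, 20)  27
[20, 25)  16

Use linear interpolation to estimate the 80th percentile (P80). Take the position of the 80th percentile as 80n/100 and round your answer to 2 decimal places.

Cumulative frequencies: 10, 26, 40, 67, 83
n = 83; position = 80n/100 = 66.4.
This falls in the class [15, 20): L = 15, F = 40, f = 27, h = 5.
80th percentile ≈ 15 + ((66.4 − 40) / 27) × 5 = 19.8889

19.89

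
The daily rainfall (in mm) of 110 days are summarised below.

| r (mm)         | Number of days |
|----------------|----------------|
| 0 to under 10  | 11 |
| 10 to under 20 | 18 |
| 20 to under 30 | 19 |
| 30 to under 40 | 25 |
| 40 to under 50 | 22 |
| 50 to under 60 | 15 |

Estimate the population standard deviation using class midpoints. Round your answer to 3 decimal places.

15.381

Midpoints: 5, 15, 25, 35, 45, 55
n = 110, Σfm = 3490, mean = 31.7273
Σfm² = 136750
Σf(m − x̄)² = Σfm² − (Σfm)²/n = 136750 − 3490²/110 = 26021.8182
Population variance = 26021.8182 / 110 = 236.5620
Standard deviation = √236.5620 = 15.3806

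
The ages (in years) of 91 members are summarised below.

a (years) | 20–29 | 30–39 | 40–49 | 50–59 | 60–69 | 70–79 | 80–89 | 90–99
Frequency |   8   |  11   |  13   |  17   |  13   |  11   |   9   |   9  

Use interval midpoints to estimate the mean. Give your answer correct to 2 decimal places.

Midpoints: 24.5, 34.5, 44.5, 54.5, 64.5, 74.5, 84.5, 94.5
Σfm = 8×24.5 + 11×34.5 + 13×44.5 + 17×54.5 + 13×64.5 + 11×74.5 + 9×84.5 + 9×94.5 = 5349.5
n = Σf = 91
Mean = 5349.5 / 91 = 58.7857

58.79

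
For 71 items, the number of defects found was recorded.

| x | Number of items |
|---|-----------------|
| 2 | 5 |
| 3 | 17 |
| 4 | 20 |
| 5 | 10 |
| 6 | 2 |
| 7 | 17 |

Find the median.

Cumulative frequencies: 5, 22, 42, 52, 54, 71
n = 71, so the median is the value in position (n+1)/2 = 36.
Position 36 falls at value 4.

4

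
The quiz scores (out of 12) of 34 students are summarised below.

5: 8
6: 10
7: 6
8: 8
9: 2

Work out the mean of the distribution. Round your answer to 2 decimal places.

Values: 5, 6, 7, 8, 9
Σfx = 8×5 + 10×6 + 6×7 + 8×8 + 2×9 = 224
n = Σf = 34
Mean = 224 / 34 = 6.5882

6.59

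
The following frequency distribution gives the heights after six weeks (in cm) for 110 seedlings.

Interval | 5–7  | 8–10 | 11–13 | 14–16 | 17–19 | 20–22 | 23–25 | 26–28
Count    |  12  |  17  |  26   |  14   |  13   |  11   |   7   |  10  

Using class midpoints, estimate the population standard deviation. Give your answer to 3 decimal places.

6.280

Midpoints: 6, 9, 12, 15, 18, 21, 24, 27
n = 110, Σfm = 1650, mean = 15.0000
Σfm² = 29088
Σf(m − x̄)² = Σfm² − (Σfm)²/n = 29088 − 1650²/110 = 4338.0000
Population variance = 4338.0000 / 110 = 39.4364
Standard deviation = √39.4364 = 6.2798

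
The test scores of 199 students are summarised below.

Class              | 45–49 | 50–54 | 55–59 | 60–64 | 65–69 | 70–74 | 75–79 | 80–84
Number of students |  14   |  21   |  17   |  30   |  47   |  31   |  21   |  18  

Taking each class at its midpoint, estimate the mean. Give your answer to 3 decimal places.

Midpoints: 47, 52, 57, 62, 67, 72, 77, 82
Σfm = 14×47 + 21×52 + 17×57 + 30×62 + 47×67 + 31×72 + 21×77 + 18×82 = 13053
n = Σf = 199
Mean = 13053 / 199 = 65.5930

65.593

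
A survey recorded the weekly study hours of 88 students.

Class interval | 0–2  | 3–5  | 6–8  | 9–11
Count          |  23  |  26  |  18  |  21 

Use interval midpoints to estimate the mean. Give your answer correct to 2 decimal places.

5.26

Midpoints: 1, 4, 7, 10
Σfm = 23×1 + 26×4 + 18×7 + 21×10 = 463
n = Σf = 88
Mean = 463 / 88 = 5.2614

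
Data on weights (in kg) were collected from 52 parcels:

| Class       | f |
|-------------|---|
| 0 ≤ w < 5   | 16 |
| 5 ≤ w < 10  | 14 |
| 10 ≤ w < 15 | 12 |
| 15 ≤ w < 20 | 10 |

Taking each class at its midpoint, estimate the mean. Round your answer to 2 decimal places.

Midpoints: 2.5, 7.5, 12.5, 17.5
Σfm = 16×2.5 + 14×7.5 + 12×12.5 + 10×17.5 = 470
n = Σf = 52
Mean = 470 / 52 = 9.0385

9.04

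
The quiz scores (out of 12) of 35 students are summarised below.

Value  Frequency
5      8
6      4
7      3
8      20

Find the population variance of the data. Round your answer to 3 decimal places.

1.600

Values: 5, 6, 7, 8
n = 35, Σfx = 245, mean = 7.0000
Σfx² = 1771
Σf(x − x̄)² = Σfx² − (Σfx)²/n = 1771 − 245²/35 = 56.0000
Population variance = 56.0000 / 35 = 1.6000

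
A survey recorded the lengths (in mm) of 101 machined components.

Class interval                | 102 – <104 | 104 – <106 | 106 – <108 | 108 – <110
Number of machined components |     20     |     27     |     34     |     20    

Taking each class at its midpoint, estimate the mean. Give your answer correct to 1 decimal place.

106.1

Midpoints: 103, 105, 107, 109
Σfm = 20×103 + 27×105 + 34×107 + 20×109 = 10713
n = Σf = 101
Mean = 10713 / 101 = 106.0693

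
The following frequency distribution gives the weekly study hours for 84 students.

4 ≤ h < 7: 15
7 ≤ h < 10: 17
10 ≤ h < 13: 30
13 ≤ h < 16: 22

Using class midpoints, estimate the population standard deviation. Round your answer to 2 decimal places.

3.13

Midpoints: 5.5, 8.5, 11.5, 14.5
n = 84, Σfm = 891, mean = 10.6071
Σfm² = 10275
Σf(m − x̄)² = Σfm² − (Σfm)²/n = 10275 − 891²/84 = 824.0357
Population variance = 824.0357 / 84 = 9.8099
Standard deviation = √9.8099 = 3.1321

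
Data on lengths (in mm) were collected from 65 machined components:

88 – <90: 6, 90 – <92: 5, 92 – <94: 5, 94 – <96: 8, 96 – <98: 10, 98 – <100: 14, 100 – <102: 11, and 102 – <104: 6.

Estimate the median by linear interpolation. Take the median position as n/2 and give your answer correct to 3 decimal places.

97.700

Cumulative frequencies: 6, 11, 16, 24, 34, 48, 59, 65
n = 65; position = n/2 = 32.5.
This falls in the class 96 – <98: L = 96, F = 24, f = 10, h = 2.
Median ≈ 96 + ((32.5 − 24) / 10) × 2 = 97.7000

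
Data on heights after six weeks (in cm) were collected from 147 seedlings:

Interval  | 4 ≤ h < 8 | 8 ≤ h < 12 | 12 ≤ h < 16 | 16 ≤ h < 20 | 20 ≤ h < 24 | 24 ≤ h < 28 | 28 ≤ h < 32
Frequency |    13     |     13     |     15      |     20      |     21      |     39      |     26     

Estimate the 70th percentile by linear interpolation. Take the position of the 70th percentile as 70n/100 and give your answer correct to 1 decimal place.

Cumulative frequencies: 13, 26, 41, 61, 82, 121, 147
n = 147; position = 70n/100 = 102.9.
This falls in the class 24 ≤ h < 28: L = 24, F = 82, f = 39, h = 4.
70th percentile ≈ 24 + ((102.9 − 82) / 39) × 4 = 26.1436

26.1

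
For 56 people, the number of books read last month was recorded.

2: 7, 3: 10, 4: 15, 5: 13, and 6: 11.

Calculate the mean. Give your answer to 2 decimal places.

Values: 2, 3, 4, 5, 6
Σfx = 7×2 + 10×3 + 15×4 + 13×5 + 11×6 = 235
n = Σf = 56
Mean = 235 / 56 = 4.1964

4.20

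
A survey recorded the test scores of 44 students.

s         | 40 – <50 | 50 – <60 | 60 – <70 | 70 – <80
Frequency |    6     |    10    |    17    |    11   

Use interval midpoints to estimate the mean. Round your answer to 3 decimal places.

Midpoints: 45, 55, 65, 75
Σfm = 6×45 + 10×55 + 17×65 + 11×75 = 2750
n = Σf = 44
Mean = 2750 / 44 = 62.5000

62.500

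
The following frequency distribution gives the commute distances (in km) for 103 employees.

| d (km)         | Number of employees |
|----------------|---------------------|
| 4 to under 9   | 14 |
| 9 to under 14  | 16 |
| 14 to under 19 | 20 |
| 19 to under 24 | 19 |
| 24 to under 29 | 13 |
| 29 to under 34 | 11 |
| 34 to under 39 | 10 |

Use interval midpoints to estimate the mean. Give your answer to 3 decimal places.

Midpoints: 6.5, 11.5, 16.5, 21.5, 26.5, 31.5, 36.5
Σfm = 14×6.5 + 16×11.5 + 20×16.5 + 19×21.5 + 13×26.5 + 11×31.5 + 10×36.5 = 2069.5
n = Σf = 103
Mean = 2069.5 / 103 = 20.0922

20.092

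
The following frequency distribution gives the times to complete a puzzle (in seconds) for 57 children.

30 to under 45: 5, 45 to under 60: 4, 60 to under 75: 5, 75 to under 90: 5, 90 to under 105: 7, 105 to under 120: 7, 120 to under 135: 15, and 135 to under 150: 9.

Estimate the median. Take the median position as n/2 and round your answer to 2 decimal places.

Cumulative frequencies: 5, 9, 14, 19, 26, 33, 48, 57
n = 57; position = n/2 = 28.5.
This falls in the class 105 to under 120: L = 105, F = 26, f = 7, h = 15.
Median ≈ 105 + ((28.5 − 26) / 7) × 15 = 110.3571

110.36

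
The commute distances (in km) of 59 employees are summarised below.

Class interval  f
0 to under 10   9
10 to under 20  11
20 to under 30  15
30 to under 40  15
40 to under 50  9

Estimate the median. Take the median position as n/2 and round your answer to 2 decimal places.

Cumulative frequencies: 9, 20, 35, 50, 59
n = 59; position = n/2 = 29.5.
This falls in the class 20 to under 30: L = 20, F = 20, f = 15, h = 10.
Median ≈ 20 + ((29.5 − 20) / 15) × 10 = 26.3333

26.33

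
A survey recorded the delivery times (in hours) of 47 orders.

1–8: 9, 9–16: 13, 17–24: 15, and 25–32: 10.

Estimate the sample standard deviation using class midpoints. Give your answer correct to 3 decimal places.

Midpoints: 4.5, 12.5, 20.5, 28.5
n = 47, Σfm = 795.5, mean = 16.9255
Σfm² = 16639.75
Σf(m − x̄)² = Σfm² − (Σfm)²/n = 16639.75 − 795.5²/47 = 3175.4894
Sample variance = 3175.4894 / 46 = 69.0324
Standard deviation = √69.0324 = 8.3086

8.309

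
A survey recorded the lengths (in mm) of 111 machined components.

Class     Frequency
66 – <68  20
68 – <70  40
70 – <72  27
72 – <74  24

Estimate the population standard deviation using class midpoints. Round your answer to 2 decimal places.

Midpoints: 67, 69, 71, 73
n = 111, Σfm = 7769, mean = 69.9910
Σfm² = 544223
Σf(m − x̄)² = Σfm² − (Σfm)²/n = 544223 − 7769²/111 = 462.9910
Population variance = 462.9910 / 111 = 4.1711
Standard deviation = √4.1711 = 2.0423

2.04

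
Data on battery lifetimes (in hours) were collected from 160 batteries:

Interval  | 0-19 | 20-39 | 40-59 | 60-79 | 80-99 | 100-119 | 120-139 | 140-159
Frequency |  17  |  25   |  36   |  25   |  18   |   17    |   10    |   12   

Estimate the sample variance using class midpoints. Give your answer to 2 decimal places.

1652.06

Midpoints: 9.5, 29.5, 49.5, 69.5, 89.5, 109.5, 129.5, 149.5
n = 160, Σfm = 10980, mean = 68.6250
Σfm² = 1016180
Σf(m − x̄)² = Σfm² − (Σfm)²/n = 1016180 − 10980²/160 = 262677.5000
Sample variance = 262677.5000 / 159 = 1652.0597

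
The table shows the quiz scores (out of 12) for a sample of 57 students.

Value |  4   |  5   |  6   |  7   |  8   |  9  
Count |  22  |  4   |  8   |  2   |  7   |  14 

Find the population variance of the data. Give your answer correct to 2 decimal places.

4.32

Values: 4, 5, 6, 7, 8, 9
n = 57, Σfx = 352, mean = 6.1754
Σfx² = 2420
Σf(x − x̄)² = Σfx² − (Σfx)²/n = 2420 − 352²/57 = 246.2456
Population variance = 246.2456 / 57 = 4.3201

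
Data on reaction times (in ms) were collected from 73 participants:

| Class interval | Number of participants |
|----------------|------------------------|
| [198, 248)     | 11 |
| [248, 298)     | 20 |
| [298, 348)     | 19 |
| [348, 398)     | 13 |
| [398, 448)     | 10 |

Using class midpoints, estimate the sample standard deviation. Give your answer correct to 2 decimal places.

Midpoints: 223, 273, 323, 373, 423
n = 73, Σfm = 23129, mean = 316.8356
Σfm² = 7617817
Σf(m − x̄)² = Σfm² − (Σfm)²/n = 7617817 − 23129²/73 = 289726.0274
Sample variance = 289726.0274 / 72 = 4023.9726
Standard deviation = √4023.9726 = 63.4348

63.43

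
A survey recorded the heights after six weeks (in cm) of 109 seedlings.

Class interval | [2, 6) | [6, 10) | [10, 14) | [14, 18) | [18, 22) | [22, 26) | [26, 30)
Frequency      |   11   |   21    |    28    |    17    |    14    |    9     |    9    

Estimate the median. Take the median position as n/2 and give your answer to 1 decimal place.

13.2

Cumulative frequencies: 11, 32, 60, 77, 91, 100, 109
n = 109; position = n/2 = 54.5.
This falls in the class [10, 14): L = 10, F = 32, f = 28, h = 4.
Median ≈ 10 + ((54.5 − 32) / 28) × 4 = 13.2143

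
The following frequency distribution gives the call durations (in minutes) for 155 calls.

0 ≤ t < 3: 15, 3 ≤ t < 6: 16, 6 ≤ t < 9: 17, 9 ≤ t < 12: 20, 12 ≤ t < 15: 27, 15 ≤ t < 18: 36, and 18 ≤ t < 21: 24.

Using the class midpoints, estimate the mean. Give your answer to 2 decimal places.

Midpoints: 1.5, 4.5, 7.5, 10.5, 13.5, 16.5, 19.5
Σfm = 15×1.5 + 16×4.5 + 17×7.5 + 20×10.5 + 27×13.5 + 36×16.5 + 24×19.5 = 1858.5
n = Σf = 155
Mean = 1858.5 / 155 = 11.9903

11.99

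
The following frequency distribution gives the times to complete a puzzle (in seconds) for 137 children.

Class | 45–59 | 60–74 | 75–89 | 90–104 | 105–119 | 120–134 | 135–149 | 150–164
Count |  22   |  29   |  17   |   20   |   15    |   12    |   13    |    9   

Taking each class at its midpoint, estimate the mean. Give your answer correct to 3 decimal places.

94.044

Midpoints: 52, 67, 82, 97, 112, 127, 142, 157
Σfm = 22×52 + 29×67 + 17×82 + 20×97 + 15×112 + 12×127 + 13×142 + 9×157 = 12884
n = Σf = 137
Mean = 12884 / 137 = 94.0438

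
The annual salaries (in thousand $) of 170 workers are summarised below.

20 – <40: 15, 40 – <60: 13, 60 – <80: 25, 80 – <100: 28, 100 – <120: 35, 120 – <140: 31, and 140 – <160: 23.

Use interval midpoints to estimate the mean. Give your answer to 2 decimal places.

98.24

Midpoints: 30, 50, 70, 90, 110, 130, 150
Σfm = 15×30 + 13×50 + 25×70 + 28×90 + 35×110 + 31×130 + 23×150 = 16700
n = Σf = 170
Mean = 16700 / 170 = 98.2353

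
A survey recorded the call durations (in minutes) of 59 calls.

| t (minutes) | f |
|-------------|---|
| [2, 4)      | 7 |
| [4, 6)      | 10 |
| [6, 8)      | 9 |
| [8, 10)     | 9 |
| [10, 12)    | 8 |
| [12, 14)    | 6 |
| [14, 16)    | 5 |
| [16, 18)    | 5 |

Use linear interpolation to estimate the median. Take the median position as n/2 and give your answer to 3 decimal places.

8.778

Cumulative frequencies: 7, 17, 26, 35, 43, 49, 54, 59
n = 59; position = n/2 = 29.5.
This falls in the class [8, 10): L = 8, F = 26, f = 9, h = 2.
Median ≈ 8 + ((29.5 − 26) / 9) × 2 = 8.7778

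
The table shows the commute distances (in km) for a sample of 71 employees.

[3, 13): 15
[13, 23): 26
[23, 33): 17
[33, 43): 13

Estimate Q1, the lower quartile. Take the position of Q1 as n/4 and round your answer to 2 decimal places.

Cumulative frequencies: 15, 41, 58, 71
n = 71; position = n/4 = 17.75.
This falls in the class [13, 23): L = 13, F = 15, f = 26, h = 10.
Lower quartile ≈ 13 + ((17.75 − 15) / 26) × 10 = 14.0577

14.06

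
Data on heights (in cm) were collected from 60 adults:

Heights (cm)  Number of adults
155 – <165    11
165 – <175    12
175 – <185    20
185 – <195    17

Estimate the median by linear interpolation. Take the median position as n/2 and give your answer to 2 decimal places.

178.50

Cumulative frequencies: 11, 23, 43, 60
n = 60; position = n/2 = 30.
This falls in the class 175 – <185: L = 175, F = 23, f = 20, h = 10.
Median ≈ 175 + ((30 − 23) / 20) × 10 = 178.5000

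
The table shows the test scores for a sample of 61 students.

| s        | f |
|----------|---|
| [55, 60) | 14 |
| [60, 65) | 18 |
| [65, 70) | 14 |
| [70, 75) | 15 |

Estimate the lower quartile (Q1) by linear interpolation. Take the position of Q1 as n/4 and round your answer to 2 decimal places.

60.35

Cumulative frequencies: 14, 32, 46, 61
n = 61; position = n/4 = 15.25.
This falls in the class [60, 65): L = 60, F = 14, f = 18, h = 5.
Lower quartile ≈ 60 + ((15.25 − 14) / 18) × 5 = 60.3472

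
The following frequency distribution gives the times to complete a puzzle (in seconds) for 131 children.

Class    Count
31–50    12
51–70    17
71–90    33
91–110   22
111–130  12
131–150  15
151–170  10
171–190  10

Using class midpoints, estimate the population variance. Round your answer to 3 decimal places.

1619.486

Midpoints: 40.5, 60.5, 80.5, 100.5, 120.5, 140.5, 160.5, 180.5
n = 131, Σfm = 13345.5, mean = 101.8740
Σfm² = 1571712.75
Σf(m − x̄)² = Σfm² − (Σfm)²/n = 1571712.75 − 13345.5²/131 = 212152.6718
Population variance = 212152.6718 / 131 = 1619.4860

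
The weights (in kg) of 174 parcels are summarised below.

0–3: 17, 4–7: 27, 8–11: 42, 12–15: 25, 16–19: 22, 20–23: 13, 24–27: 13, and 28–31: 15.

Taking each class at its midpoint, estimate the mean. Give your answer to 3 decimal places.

13.500

Midpoints: 1.5, 5.5, 9.5, 13.5, 17.5, 21.5, 25.5, 29.5
Σfm = 17×1.5 + 27×5.5 + 42×9.5 + 25×13.5 + 22×17.5 + 13×21.5 + 13×25.5 + 15×29.5 = 2349
n = Σf = 174
Mean = 2349 / 174 = 13.5000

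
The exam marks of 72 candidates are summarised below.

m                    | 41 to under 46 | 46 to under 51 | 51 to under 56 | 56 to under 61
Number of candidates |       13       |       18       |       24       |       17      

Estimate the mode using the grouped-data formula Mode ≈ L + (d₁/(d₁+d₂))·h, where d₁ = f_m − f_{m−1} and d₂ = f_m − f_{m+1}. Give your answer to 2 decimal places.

Modal class: 51 to under 56 (highest frequency 24).
d₁ = 24 − 18 = 6, d₂ = 24 − 17 = 7
Mode ≈ 51 + (6/(6+7)) × 5 = 51 + 2.3077 = 53.3077

53.31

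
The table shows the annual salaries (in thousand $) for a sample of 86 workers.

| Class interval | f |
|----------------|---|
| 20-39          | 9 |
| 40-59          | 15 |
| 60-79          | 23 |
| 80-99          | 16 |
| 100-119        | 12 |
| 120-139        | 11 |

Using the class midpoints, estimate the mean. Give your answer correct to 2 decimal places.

78.80

Midpoints: 29.5, 49.5, 69.5, 89.5, 109.5, 129.5
Σfm = 9×29.5 + 15×49.5 + 23×69.5 + 16×89.5 + 12×109.5 + 11×129.5 = 6777
n = Σf = 86
Mean = 6777 / 86 = 78.8023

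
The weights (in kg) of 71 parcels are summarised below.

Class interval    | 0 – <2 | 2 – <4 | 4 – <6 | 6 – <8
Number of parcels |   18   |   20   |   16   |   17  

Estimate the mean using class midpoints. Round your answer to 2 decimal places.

3.90

Midpoints: 1, 3, 5, 7
Σfm = 18×1 + 20×3 + 16×5 + 17×7 = 277
n = Σf = 71
Mean = 277 / 71 = 3.9014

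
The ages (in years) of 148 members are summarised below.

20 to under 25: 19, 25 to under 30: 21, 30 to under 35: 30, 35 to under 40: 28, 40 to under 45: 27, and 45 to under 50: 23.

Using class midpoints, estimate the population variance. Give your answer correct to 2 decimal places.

Midpoints: 22.5, 27.5, 32.5, 37.5, 42.5, 47.5
n = 148, Σfm = 5270, mean = 35.6081
Σfm² = 197225
Σf(m − x̄)² = Σfm² − (Σfm)²/n = 197225 − 5270²/148 = 9570.2703
Population variance = 9570.2703 / 148 = 64.6640

64.66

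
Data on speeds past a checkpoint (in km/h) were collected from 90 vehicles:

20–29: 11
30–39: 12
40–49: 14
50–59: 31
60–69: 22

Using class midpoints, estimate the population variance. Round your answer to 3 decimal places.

Midpoints: 24.5, 34.5, 44.5, 54.5, 64.5
n = 90, Σfm = 4415, mean = 49.0556
Σfm² = 232212.5
Σf(m − x̄)² = Σfm² − (Σfm)²/n = 232212.5 − 4415²/90 = 15632.2222
Population variance = 15632.2222 / 90 = 173.6914

173.691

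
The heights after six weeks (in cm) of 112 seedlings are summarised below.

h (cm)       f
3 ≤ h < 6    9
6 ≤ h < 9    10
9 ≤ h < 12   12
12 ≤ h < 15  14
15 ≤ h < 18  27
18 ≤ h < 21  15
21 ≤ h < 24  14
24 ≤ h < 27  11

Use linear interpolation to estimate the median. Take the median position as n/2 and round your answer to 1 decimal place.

Cumulative frequencies: 9, 19, 31, 45, 72, 87, 101, 112
n = 112; position = n/2 = 56.
This falls in the class 15 ≤ h < 18: L = 15, F = 45, f = 27, h = 3.
Median ≈ 15 + ((56 − 45) / 27) × 3 = 16.2222

16.2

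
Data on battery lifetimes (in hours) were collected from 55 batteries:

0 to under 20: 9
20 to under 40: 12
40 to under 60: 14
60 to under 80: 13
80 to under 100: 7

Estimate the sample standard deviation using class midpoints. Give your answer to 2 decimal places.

25.65

Midpoints: 10, 30, 50, 70, 90
n = 55, Σfm = 2690, mean = 48.9091
Σfm² = 167100
Σf(m − x̄)² = Σfm² − (Σfm)²/n = 167100 − 2690²/55 = 35534.5455
Sample variance = 35534.5455 / 54 = 658.0471
Standard deviation = √658.0471 = 25.6524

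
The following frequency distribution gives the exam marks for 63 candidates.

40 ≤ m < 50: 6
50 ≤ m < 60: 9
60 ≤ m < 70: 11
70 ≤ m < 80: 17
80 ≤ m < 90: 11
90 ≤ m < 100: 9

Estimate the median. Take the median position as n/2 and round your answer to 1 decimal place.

Cumulative frequencies: 6, 15, 26, 43, 54, 63
n = 63; position = n/2 = 31.5.
This falls in the class 70 ≤ m < 80: L = 70, F = 26, f = 17, h = 10.
Median ≈ 70 + ((31.5 − 26) / 17) × 10 = 73.2353

73.2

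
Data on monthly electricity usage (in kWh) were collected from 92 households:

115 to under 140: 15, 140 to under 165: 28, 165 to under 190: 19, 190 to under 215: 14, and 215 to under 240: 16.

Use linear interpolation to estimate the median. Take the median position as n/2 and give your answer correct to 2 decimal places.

Cumulative frequencies: 15, 43, 62, 76, 92
n = 92; position = n/2 = 46.
This falls in the class 165 to under 190: L = 165, F = 43, f = 19, h = 25.
Median ≈ 165 + ((46 − 43) / 19) × 25 = 168.9474

168.95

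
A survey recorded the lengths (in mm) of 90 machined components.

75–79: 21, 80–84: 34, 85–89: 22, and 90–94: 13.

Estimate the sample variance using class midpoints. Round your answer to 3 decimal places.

24.410

Midpoints: 77, 82, 87, 92
n = 90, Σfm = 7515, mean = 83.5000
Σfm² = 629675
Σf(m − x̄)² = Σfm² − (Σfm)²/n = 629675 − 7515²/90 = 2172.5000
Sample variance = 2172.5000 / 89 = 24.4101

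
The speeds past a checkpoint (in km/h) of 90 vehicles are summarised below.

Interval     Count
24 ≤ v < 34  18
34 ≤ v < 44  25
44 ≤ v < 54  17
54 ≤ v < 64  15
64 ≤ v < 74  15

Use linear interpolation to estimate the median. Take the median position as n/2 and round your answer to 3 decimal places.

Cumulative frequencies: 18, 43, 60, 75, 90
n = 90; position = n/2 = 45.
This falls in the class 44 ≤ v < 54: L = 44, F = 43, f = 17, h = 10.
Median ≈ 44 + ((45 − 43) / 17) × 10 = 45.1765

45.176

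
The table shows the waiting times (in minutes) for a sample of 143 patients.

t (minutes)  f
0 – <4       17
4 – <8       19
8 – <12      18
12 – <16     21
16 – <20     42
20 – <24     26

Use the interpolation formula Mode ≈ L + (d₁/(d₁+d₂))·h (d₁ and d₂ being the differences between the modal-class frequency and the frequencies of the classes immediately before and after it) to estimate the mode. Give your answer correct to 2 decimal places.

18.27

Modal class: 16 – <20 (highest frequency 42).
d₁ = 42 − 21 = 21, d₂ = 42 − 26 = 16
Mode ≈ 16 + (21/(21+16)) × 4 = 16 + 2.2703 = 18.2703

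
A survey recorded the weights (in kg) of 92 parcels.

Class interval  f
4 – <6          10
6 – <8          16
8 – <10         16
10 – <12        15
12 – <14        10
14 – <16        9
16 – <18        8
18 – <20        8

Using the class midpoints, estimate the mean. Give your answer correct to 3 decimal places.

Midpoints: 5, 7, 9, 11, 13, 15, 17, 19
Σfm = 10×5 + 16×7 + 16×9 + 15×11 + 10×13 + 9×15 + 8×17 + 8×19 = 1024
n = Σf = 92
Mean = 1024 / 92 = 11.1304

11.130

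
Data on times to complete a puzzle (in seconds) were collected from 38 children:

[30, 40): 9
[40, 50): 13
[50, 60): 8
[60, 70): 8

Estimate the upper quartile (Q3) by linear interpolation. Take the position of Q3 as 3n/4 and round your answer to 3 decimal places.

Cumulative frequencies: 9, 22, 30, 38
n = 38; position = 3n/4 = 28.5.
This falls in the class [50, 60): L = 50, F = 22, f = 8, h = 10.
Upper quartile ≈ 50 + ((28.5 − 22) / 8) × 10 = 58.1250

58.125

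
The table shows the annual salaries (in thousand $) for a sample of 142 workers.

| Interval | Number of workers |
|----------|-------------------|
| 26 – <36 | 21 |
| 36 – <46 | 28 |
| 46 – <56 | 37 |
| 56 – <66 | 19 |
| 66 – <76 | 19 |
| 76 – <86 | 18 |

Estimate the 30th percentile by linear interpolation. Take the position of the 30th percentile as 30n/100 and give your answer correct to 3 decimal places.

Cumulative frequencies: 21, 49, 86, 105, 124, 142
n = 142; position = 30n/100 = 42.6.
This falls in the class 36 – <46: L = 36, F = 21, f = 28, h = 10.
30th percentile ≈ 36 + ((42.6 − 21) / 28) × 10 = 43.7143

43.714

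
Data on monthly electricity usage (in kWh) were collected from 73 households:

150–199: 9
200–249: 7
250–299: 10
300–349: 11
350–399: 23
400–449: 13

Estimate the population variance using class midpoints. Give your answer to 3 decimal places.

6641.959

Midpoints: 174.5, 224.5, 274.5, 324.5, 374.5, 424.5
n = 73, Σfm = 23588.5, mean = 323.1301
Σfm² = 8107018.25
Σf(m − x̄)² = Σfm² − (Σfm)²/n = 8107018.25 − 23588.5²/73 = 484863.0137
Population variance = 484863.0137 / 73 = 6641.9591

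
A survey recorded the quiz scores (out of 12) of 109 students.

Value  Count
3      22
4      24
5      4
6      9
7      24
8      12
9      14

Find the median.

6

Cumulative frequencies: 22, 46, 50, 59, 83, 95, 109
n = 109, so the median is the value in position (n+1)/2 = 55.
Position 55 falls at value 6.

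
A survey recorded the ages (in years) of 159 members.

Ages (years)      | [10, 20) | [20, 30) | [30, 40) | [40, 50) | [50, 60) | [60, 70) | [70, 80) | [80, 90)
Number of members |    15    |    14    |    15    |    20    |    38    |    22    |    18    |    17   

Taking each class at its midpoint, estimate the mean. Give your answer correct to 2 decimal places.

52.30

Midpoints: 15, 25, 35, 45, 55, 65, 75, 85
Σfm = 15×15 + 14×25 + 15×35 + 20×45 + 38×55 + 22×65 + 18×75 + 17×85 = 8315
n = Σf = 159
Mean = 8315 / 159 = 52.2956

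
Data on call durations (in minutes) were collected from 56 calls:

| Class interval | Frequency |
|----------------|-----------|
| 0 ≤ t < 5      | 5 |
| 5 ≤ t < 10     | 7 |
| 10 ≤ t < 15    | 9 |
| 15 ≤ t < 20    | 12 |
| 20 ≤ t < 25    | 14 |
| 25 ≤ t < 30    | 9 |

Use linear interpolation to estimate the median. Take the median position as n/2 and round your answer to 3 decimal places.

17.917

Cumulative frequencies: 5, 12, 21, 33, 47, 56
n = 56; position = n/2 = 28.
This falls in the class 15 ≤ t < 20: L = 15, F = 21, f = 12, h = 5.
Median ≈ 15 + ((28 − 21) / 12) × 5 = 17.9167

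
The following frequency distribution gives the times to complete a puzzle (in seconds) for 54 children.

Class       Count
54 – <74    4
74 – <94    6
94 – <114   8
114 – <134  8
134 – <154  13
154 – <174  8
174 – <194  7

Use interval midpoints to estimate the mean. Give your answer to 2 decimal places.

130.67

Midpoints: 64, 84, 104, 124, 144, 164, 184
Σfm = 4×64 + 6×84 + 8×104 + 8×124 + 13×144 + 8×164 + 7×184 = 7056
n = Σf = 54
Mean = 7056 / 54 = 130.6667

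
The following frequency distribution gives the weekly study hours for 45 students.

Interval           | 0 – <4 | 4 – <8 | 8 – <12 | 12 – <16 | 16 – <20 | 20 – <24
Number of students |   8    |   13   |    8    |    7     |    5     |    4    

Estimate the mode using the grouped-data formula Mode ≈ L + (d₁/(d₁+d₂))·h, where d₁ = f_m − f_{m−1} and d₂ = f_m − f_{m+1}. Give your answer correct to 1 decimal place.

6.0

Modal class: 4 – <8 (highest frequency 13).
d₁ = 13 − 8 = 5, d₂ = 13 − 8 = 5
Mode ≈ 4 + (5/(5+5)) × 4 = 4 + 2.0000 = 6.0000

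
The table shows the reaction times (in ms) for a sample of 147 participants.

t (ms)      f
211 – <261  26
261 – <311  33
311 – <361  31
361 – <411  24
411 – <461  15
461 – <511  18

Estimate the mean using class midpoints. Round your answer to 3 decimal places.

343.823

Midpoints: 236, 286, 336, 386, 436, 486
Σfm = 26×236 + 33×286 + 31×336 + 24×386 + 15×436 + 18×486 = 50542
n = Σf = 147
Mean = 50542 / 147 = 343.8231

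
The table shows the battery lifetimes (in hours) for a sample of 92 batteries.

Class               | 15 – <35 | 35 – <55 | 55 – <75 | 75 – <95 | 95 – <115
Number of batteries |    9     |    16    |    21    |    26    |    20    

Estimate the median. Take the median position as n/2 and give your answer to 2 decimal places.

75.00

Cumulative frequencies: 9, 25, 46, 72, 92
n = 92; position = n/2 = 46.
This falls in the class 55 – <75: L = 55, F = 25, f = 21, h = 20.
Median ≈ 55 + ((46 − 25) / 21) × 20 = 75.0000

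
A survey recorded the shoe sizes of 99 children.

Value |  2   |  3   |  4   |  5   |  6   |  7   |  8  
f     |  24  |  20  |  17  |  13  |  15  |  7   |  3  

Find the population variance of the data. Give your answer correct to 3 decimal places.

Values: 2, 3, 4, 5, 6, 7, 8
n = 99, Σfx = 404, mean = 4.0808
Σfx² = 1948
Σf(x − x̄)² = Σfx² − (Σfx)²/n = 1948 − 404²/99 = 299.3535
Population variance = 299.3535 / 99 = 3.0238

3.024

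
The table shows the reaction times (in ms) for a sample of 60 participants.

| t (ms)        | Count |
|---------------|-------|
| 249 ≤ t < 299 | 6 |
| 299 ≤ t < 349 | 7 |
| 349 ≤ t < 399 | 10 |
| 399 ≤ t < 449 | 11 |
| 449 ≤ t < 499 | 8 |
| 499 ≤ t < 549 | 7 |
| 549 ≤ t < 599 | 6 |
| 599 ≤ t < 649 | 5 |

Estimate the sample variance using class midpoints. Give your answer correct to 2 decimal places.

Midpoints: 274, 324, 374, 424, 474, 524, 574, 624
n = 60, Σfm = 26340, mean = 439.0000
Σfm² = 12204760
Σf(m − x̄)² = Σfm² − (Σfm)²/n = 12204760 − 26340²/60 = 641500.0000
Sample variance = 641500.0000 / 59 = 10872.8814

10872.88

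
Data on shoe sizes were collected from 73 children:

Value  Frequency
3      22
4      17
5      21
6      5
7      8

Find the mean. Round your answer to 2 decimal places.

Values: 3, 4, 5, 6, 7
Σfx = 22×3 + 17×4 + 21×5 + 5×6 + 8×7 = 325
n = Σf = 73
Mean = 325 / 73 = 4.4521

4.45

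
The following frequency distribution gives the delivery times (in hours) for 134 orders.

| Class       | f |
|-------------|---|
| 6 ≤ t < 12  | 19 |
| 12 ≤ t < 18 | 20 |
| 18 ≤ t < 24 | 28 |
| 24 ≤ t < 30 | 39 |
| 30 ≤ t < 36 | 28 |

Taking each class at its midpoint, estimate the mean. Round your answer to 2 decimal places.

Midpoints: 9, 15, 21, 27, 33
Σfm = 19×9 + 20×15 + 28×21 + 39×27 + 28×33 = 3036
n = Σf = 134
Mean = 3036 / 134 = 22.6567

22.66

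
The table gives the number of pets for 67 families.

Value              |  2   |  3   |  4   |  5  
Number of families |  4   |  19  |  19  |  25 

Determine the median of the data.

4

Cumulative frequencies: 4, 23, 42, 67
n = 67, so the median is the value in position (n+1)/2 = 34.
Position 34 falls at value 4.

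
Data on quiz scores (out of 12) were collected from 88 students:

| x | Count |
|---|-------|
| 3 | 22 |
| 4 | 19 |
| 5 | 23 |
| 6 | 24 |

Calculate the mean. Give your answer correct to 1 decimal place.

Values: 3, 4, 5, 6
Σfx = 22×3 + 19×4 + 23×5 + 24×6 = 401
n = Σf = 88
Mean = 401 / 88 = 4.5568

4.6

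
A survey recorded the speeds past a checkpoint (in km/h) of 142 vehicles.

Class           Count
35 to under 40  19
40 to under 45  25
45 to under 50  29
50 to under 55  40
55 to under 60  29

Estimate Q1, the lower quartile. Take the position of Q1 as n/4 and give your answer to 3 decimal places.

43.300

Cumulative frequencies: 19, 44, 73, 113, 142
n = 142; position = n/4 = 35.5.
This falls in the class 40 to under 45: L = 40, F = 19, f = 25, h = 5.
Lower quartile ≈ 40 + ((35.5 − 19) / 25) × 5 = 43.3000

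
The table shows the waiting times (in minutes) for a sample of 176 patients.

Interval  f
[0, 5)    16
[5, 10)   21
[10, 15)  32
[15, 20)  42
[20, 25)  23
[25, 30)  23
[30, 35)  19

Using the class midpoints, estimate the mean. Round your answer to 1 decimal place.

17.6

Midpoints: 2.5, 7.5, 12.5, 17.5, 22.5, 27.5, 32.5
Σfm = 16×2.5 + 21×7.5 + 32×12.5 + 42×17.5 + 23×22.5 + 23×27.5 + 19×32.5 = 3100
n = Σf = 176
Mean = 3100 / 176 = 17.6136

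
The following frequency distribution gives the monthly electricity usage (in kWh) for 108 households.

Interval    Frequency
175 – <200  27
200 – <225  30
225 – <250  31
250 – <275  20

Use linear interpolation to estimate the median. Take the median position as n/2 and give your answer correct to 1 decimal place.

222.5

Cumulative frequencies: 27, 57, 88, 108
n = 108; position = n/2 = 54.
This falls in the class 200 – <225: L = 200, F = 27, f = 30, h = 25.
Median ≈ 200 + ((54 − 27) / 30) × 25 = 222.5000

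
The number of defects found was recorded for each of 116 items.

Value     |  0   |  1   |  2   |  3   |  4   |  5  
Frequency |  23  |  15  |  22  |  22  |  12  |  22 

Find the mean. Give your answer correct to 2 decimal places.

2.44

Values: 0, 1, 2, 3, 4, 5
Σfx = 23×0 + 15×1 + 22×2 + 22×3 + 12×4 + 22×5 = 283
n = Σf = 116
Mean = 283 / 116 = 2.4397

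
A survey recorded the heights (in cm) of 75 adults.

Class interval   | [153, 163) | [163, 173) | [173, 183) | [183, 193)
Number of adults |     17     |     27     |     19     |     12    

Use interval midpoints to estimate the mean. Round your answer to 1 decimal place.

171.5

Midpoints: 158, 168, 178, 188
Σfm = 17×158 + 27×168 + 19×178 + 12×188 = 12860
n = Σf = 75
Mean = 12860 / 75 = 171.4667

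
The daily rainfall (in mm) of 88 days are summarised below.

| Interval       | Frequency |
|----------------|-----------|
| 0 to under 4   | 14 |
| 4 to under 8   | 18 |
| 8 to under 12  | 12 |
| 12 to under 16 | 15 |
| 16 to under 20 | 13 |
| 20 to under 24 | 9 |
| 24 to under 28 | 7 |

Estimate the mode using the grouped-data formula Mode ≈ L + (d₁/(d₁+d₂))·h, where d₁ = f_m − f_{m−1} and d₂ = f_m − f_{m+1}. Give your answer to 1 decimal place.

5.6

Modal class: 4 to under 8 (highest frequency 18).
d₁ = 18 − 14 = 4, d₂ = 18 − 12 = 6
Mode ≈ 4 + (4/(4+6)) × 4 = 4 + 1.6000 = 5.6000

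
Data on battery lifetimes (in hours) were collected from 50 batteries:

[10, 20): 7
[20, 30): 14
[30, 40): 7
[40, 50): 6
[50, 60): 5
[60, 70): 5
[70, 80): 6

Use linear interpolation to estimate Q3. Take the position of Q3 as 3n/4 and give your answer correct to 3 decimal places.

Cumulative frequencies: 7, 21, 28, 34, 39, 44, 50
n = 50; position = 3n/4 = 37.5.
This falls in the class [50, 60): L = 50, F = 34, f = 5, h = 10.
Upper quartile ≈ 50 + ((37.5 − 34) / 5) × 10 = 57.0000

57.000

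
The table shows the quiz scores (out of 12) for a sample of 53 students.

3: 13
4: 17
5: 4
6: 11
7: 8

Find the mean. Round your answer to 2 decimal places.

4.70

Values: 3, 4, 5, 6, 7
Σfx = 13×3 + 17×4 + 4×5 + 11×6 + 8×7 = 249
n = Σf = 53
Mean = 249 / 53 = 4.6981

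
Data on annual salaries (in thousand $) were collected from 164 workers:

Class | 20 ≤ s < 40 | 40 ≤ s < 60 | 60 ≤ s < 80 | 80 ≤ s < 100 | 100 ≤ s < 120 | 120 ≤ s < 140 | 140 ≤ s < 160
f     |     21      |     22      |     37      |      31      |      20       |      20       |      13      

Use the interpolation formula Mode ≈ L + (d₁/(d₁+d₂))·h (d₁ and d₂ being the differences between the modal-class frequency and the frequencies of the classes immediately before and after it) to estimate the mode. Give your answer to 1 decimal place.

Modal class: 60 ≤ s < 80 (highest frequency 37).
d₁ = 37 − 22 = 15, d₂ = 37 − 31 = 6
Mode ≈ 60 + (15/(15+6)) × 20 = 60 + 14.2857 = 74.2857

74.3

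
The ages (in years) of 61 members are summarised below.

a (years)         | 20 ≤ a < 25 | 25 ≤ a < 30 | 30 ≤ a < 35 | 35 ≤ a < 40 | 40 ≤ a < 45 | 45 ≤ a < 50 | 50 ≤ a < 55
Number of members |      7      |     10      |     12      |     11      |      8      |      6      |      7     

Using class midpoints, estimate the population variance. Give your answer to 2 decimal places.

Midpoints: 22.5, 27.5, 32.5, 37.5, 42.5, 47.5, 52.5
n = 61, Σfm = 2227.5, mean = 36.5164
Σfm² = 86531.25
Σf(m − x̄)² = Σfm² − (Σfm)²/n = 86531.25 − 2227.5²/61 = 5190.9836
Population variance = 5190.9836 / 61 = 85.0981

85.10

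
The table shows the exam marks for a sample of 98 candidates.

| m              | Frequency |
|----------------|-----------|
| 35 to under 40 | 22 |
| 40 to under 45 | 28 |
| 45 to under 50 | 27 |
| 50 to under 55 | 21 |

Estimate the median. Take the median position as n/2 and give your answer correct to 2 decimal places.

44.82

Cumulative frequencies: 22, 50, 77, 98
n = 98; position = n/2 = 49.
This falls in the class 40 to under 45: L = 40, F = 22, f = 28, h = 5.
Median ≈ 40 + ((49 − 22) / 28) × 5 = 44.8214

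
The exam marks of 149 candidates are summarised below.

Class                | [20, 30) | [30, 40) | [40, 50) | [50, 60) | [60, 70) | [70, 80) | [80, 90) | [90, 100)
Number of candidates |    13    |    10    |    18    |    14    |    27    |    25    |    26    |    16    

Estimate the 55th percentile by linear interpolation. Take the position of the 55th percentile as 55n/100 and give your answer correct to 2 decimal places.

69.98

Cumulative frequencies: 13, 23, 41, 55, 82, 107, 133, 149
n = 149; position = 55n/100 = 81.95.
This falls in the class [60, 70): L = 60, F = 55, f = 27, h = 10.
55th percentile ≈ 60 + ((81.95 − 55) / 27) × 10 = 69.9815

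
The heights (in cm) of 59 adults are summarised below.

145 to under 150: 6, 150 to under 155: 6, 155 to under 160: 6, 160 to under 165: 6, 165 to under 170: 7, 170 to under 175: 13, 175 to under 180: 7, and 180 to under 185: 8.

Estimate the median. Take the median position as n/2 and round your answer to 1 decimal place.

Cumulative frequencies: 6, 12, 18, 24, 31, 44, 51, 59
n = 59; position = n/2 = 29.5.
This falls in the class 165 to under 170: L = 165, F = 24, f = 7, h = 5.
Median ≈ 165 + ((29.5 − 24) / 7) × 5 = 168.9286

168.9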